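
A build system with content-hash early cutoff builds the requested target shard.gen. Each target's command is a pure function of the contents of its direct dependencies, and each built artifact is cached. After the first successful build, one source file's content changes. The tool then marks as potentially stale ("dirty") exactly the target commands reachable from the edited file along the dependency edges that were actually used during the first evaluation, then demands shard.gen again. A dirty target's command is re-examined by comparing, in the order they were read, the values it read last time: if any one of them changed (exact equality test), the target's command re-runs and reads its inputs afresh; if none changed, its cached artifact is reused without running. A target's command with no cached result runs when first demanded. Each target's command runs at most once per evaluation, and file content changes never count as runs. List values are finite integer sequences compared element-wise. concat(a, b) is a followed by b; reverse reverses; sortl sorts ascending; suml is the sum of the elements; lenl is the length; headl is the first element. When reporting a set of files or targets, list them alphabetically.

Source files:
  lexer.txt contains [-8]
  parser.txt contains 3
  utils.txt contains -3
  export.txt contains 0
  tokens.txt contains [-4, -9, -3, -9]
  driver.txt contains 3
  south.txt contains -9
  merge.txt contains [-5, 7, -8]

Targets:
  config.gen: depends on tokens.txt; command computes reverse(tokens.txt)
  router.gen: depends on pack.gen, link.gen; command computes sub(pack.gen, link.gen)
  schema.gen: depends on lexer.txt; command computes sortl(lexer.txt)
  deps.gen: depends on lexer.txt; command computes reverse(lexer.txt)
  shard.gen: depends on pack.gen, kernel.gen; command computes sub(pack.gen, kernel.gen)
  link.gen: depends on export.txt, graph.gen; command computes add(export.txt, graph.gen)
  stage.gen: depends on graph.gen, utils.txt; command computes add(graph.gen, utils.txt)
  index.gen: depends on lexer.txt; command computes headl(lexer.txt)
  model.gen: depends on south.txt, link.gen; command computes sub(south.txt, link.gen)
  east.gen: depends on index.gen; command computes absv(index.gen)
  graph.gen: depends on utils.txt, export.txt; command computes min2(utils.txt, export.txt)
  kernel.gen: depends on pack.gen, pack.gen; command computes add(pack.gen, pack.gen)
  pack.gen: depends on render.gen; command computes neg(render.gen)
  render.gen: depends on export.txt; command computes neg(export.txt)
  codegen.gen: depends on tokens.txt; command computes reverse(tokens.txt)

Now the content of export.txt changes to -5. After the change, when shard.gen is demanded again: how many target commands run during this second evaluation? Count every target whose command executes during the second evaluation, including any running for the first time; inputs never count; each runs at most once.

First evaluation (everything demanded from the output):
  render.gen = neg(0) = 0
  pack.gen = neg(0) = 0
  kernel.gen = add(0, 0) = 0
  shard.gen = sub(0, 0) = 0

Propagation after the edit:
  render.gen: runs — export.txt 0->-5; result 5.
  pack.gen: runs — render.gen 0->5; result -5.
  kernel.gen: runs — pack.gen 0->-5; pack.gen 0->-5; result -10.
  shard.gen: runs — pack.gen 0->-5; kernel.gen 0->-10; result 5.

Target commands that run: kernel.gen, pack.gen, render.gen, shard.gen — 4 in total.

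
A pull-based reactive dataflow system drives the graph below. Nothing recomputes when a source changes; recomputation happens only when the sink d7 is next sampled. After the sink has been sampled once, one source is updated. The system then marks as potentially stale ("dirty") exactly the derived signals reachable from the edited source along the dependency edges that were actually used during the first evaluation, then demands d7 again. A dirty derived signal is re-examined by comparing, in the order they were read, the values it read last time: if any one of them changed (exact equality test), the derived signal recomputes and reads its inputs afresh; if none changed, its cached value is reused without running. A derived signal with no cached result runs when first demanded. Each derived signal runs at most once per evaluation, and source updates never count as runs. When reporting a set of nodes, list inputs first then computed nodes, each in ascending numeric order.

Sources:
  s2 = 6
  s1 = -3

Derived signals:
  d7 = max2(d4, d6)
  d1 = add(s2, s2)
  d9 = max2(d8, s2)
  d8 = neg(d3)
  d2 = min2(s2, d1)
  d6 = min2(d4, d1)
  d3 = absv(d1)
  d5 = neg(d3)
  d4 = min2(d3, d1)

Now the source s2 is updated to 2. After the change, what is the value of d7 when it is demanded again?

New value of d7: 4.

First evaluation (everything demanded from the output):
  d1 = add(6, 6) = 12
  d3 = absv(12) = 12
  d4 = min2(12, 12) = 12
  d6 = min2(12, 12) = 12
  d7 = max2(12, 12) = 12

Propagation after the edit:
  d1: runs — s2 6->2; s2 6->2; result 4.
  d3: runs — d1 12->4; result 4.
  d4: runs — d3 12->4; d1 12->4; result 4.
  d6: runs — d4 12->4; d1 12->4; result 4.
  d7: runs — d4 12->4; d6 12->4; result 4.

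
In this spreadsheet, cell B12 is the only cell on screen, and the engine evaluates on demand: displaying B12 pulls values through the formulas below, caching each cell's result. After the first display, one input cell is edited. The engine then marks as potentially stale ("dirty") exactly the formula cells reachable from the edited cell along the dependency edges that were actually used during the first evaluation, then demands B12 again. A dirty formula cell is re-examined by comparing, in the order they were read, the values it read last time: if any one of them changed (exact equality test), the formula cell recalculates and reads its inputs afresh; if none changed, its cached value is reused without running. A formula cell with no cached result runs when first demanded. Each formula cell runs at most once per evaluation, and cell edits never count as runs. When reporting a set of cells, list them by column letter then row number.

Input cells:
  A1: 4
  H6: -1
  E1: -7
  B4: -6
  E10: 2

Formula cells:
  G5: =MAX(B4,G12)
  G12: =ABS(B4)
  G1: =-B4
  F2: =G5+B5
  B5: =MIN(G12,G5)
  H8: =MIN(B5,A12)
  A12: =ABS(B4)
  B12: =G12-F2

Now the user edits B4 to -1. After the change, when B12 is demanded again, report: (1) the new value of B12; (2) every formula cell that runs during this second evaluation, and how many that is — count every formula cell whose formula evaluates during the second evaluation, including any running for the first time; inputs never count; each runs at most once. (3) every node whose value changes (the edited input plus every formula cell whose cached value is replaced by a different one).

B12 now evaluates to -1.
Run set: B5, B12, F2, G5, G12 (5 run).
Changed values: B4, B5, B12, F2, G5, G12.

Initial pass — values computed on the first demand:
  G12 = ABS(-6) = 6
  G5 = MAX(-6, 6) = 6
  B5 = MIN(6, 6) = 6
  F2 = 6 + 6 = 12
  B12 = 6 - 12 = -6

Second demand — change propagation:
  G12: re-runs because B4 -6->-1; new result 1.
  G5: re-runs because B4 -6->-1; G12 6->1; new result 1.
  B5: re-runs because G12 6->1; G5 6->1; new result 1.
  F2: re-runs because G5 6->1; B5 6->1; new result 2.
  B12: re-runs because G12 6->1; F2 12->2; new result -1.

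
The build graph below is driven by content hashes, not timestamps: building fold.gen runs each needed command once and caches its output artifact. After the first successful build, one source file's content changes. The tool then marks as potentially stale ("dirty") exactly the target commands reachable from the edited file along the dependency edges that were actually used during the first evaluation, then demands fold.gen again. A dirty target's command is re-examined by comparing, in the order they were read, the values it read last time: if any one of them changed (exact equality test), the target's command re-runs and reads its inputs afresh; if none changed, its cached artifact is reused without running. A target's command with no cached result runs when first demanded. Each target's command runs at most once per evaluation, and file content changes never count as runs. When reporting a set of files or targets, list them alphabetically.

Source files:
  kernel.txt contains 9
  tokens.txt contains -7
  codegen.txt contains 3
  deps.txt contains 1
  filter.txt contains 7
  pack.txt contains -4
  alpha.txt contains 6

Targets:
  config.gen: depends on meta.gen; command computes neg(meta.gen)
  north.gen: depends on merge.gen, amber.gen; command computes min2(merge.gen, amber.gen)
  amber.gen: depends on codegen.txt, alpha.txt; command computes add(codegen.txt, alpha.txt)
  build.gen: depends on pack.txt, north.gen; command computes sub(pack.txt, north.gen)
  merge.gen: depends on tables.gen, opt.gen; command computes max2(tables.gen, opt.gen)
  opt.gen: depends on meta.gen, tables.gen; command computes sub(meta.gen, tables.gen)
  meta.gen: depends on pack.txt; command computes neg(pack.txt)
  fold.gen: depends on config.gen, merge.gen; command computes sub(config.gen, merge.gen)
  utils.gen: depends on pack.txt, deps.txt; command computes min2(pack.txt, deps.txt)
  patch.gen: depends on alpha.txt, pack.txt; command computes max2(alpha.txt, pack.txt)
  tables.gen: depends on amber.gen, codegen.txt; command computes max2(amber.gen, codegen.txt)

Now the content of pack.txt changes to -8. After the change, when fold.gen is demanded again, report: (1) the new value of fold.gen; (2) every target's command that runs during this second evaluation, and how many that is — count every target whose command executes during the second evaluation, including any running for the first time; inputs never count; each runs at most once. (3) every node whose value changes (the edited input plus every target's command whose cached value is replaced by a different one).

fold.gen now evaluates to -17.
Run set: config.gen, fold.gen, merge.gen, meta.gen, opt.gen (5 run).
Changed values: config.gen, fold.gen, meta.gen, opt.gen, pack.txt.

Initial pass — values computed on the first demand:
  amber.gen = add(3, 6) = 9
  meta.gen = neg(-4) = 4
  config.gen = neg(4) = -4
  tables.gen = max2(9, 3) = 9
  opt.gen = sub(4, 9) = -5
  merge.gen = max2(9, -5) = 9
  fold.gen = sub(-4, 9) = -13

Second demand — change propagation:
  meta.gen: re-runs because pack.txt -4->-8; new result 8.
  config.gen: re-runs because meta.gen 4->8; new result -8.
  opt.gen: re-runs because meta.gen 4->8; new result -1.
  merge.gen: re-runs because opt.gen -5->-1; new result 9 (unchanged).
  fold.gen: re-runs because config.gen -4->-8; new result -17.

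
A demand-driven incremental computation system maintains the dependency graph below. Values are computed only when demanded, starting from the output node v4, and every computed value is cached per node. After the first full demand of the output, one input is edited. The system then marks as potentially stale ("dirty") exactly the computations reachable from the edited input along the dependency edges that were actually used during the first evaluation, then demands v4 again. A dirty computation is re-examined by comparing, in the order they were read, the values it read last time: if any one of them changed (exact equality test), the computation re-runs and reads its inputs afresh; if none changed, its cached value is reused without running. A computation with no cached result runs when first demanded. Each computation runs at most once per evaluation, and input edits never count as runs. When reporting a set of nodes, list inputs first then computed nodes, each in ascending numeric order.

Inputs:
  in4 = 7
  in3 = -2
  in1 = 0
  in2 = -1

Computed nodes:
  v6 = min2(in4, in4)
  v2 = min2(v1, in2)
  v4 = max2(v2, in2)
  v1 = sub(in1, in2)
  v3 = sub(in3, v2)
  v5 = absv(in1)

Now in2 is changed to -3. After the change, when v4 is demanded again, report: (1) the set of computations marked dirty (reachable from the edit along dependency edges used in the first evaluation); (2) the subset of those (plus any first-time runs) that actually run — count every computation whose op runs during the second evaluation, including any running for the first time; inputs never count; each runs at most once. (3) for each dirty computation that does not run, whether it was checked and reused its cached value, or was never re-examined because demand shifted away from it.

First evaluation (everything demanded from the output):
  v1 = sub(0, -1) = 1
  v2 = min2(1, -1) = -1
  v4 = max2(-1, -1) = -1

Propagation after the edit:
  v1: runs — in2 -1->-3; result 3.
  v2: runs — v1 1->3; in2 -1->-3; result -3.
  v4: runs — v2 -1->-3; in2 -1->-3; result -3.

Marked dirty: v1, v2, v4.
Computations that run: v1, v2, v4 — 3 in total.
Every dirty computation ran.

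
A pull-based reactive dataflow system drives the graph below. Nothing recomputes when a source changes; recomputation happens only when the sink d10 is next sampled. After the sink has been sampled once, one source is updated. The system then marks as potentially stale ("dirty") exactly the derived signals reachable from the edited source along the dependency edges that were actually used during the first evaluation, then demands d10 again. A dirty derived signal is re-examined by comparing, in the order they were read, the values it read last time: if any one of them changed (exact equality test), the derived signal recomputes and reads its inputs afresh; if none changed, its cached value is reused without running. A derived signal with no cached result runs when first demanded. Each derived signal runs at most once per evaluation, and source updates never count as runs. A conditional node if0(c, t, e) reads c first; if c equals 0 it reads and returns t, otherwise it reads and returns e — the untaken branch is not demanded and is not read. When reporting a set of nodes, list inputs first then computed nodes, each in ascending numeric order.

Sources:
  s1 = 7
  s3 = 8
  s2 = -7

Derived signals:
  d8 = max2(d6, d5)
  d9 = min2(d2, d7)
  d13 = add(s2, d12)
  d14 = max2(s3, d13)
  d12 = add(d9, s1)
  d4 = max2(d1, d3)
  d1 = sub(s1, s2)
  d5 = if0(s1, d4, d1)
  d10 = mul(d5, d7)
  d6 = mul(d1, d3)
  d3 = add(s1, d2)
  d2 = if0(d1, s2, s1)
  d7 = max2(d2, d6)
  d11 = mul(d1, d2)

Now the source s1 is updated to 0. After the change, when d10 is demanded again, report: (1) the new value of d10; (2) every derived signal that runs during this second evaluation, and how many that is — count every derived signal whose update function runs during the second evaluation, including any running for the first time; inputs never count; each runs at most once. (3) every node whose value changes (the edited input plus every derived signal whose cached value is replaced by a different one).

New value of d10: 0.
Derived signals that run: d1, d2, d3, d4, d5, d6, d7, d10 — 8 in total.
Values that change: s1, d1, d2, d3, d5, d6, d7, d10.
Key observation: a condition flipped, so demand reaches new nodes — d4 runs for the first time.

First evaluation (everything demanded from the output):
  d1 = sub(7, -7) = 14
  d2 = if0(d1=14 -> else branch s1) = 7
  d3 = add(7, 7) = 14
  d5 = if0(s1=7 -> else branch d1) = 14
  d6 = mul(14, 14) = 196
  d7 = max2(7, 196) = 196
  d10 = mul(14, 196) = 2744

Propagation after the edit:
  d1: runs — s1 7->0; result 7.
  d2: runs — d1 14->7; s1 7->0; result 0.
  d3: runs — s1 7->0; d2 7->0; result 0.
  d4: demanded for the first time — runs, produces 7.
  d5: runs — s1 7->0; d1 14->7; result 7.
  d6: runs — d1 14->7; d3 14->0; result 0.
  d7: runs — d2 7->0; d6 196->0; result 0.
  d10: runs — d5 14->7; d7 196->0; result 0.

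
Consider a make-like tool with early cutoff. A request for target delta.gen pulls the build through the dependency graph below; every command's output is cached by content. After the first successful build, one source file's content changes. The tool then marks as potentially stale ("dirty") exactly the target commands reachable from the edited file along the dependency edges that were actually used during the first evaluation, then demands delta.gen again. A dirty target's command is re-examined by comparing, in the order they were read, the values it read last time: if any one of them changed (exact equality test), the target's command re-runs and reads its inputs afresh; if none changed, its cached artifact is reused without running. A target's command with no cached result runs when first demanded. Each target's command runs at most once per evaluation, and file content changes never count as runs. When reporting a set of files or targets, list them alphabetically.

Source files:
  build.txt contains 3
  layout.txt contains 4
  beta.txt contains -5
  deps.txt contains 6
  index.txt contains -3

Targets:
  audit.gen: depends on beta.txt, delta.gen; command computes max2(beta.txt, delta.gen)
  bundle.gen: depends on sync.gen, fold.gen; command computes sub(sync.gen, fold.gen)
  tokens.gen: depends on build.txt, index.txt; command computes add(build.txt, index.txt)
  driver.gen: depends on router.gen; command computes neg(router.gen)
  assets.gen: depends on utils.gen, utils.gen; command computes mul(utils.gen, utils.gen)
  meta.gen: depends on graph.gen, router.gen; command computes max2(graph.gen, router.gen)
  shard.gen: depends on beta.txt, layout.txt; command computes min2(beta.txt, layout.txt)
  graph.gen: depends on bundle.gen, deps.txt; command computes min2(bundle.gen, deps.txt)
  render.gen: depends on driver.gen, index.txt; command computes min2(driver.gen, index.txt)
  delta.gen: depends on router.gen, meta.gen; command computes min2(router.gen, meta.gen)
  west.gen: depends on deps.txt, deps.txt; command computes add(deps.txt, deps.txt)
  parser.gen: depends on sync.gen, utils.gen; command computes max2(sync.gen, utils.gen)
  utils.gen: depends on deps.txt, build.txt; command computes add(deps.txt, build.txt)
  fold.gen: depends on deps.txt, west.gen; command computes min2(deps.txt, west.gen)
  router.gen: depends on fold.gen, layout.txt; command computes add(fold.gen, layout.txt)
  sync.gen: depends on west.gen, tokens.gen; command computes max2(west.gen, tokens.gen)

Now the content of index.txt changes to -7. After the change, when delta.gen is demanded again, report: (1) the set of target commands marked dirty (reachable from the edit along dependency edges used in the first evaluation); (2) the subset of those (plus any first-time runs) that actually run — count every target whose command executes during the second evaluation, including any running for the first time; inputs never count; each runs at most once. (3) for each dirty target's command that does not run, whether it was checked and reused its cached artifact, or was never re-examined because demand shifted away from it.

The edit dirties: bundle.gen, delta.gen, graph.gen, meta.gen, sync.gen, tokens.gen.
2 target commands run: sync.gen, tokens.gen.
Cache hits after checking: bundle.gen, delta.gen, graph.gen, meta.gen.
Note the absorption at sync.gen: it re-runs yet its value is the same, leaving the output's value untouched.

First demand of the output computes:
  tokens.gen = add(3, -3) = 0
  west.gen = add(6, 6) = 12
  fold.gen = min2(6, 12) = 6
  router.gen = add(6, 4) = 10
  sync.gen = max2(12, 0) = 12
  bundle.gen = sub(12, 6) = 6
  graph.gen = min2(6, 6) = 6
  meta.gen = max2(6, 10) = 10
  delta.gen = min2(10, 10) = 10

After the edit, cleaning proceeds:
  tokens.gen: a read changed (index.txt -3->-7) — executes, giving -4.
  sync.gen: a read changed (tokens.gen 0->-4) — executes, giving 12 — identical to its old value.
  bundle.gen: dirty, but its reads are unchanged (sync.gen unchanged, fold.gen unchanged); cached 6 stands.
  graph.gen: dirty, but its reads are unchanged (bundle.gen unchanged, deps.txt unchanged); cached 6 stands.
  meta.gen: dirty, but its reads are unchanged (graph.gen unchanged, router.gen unchanged); cached 10 stands.
  delta.gen: dirty, but its reads are unchanged (router.gen unchanged, meta.gen unchanged); cached 10 stands.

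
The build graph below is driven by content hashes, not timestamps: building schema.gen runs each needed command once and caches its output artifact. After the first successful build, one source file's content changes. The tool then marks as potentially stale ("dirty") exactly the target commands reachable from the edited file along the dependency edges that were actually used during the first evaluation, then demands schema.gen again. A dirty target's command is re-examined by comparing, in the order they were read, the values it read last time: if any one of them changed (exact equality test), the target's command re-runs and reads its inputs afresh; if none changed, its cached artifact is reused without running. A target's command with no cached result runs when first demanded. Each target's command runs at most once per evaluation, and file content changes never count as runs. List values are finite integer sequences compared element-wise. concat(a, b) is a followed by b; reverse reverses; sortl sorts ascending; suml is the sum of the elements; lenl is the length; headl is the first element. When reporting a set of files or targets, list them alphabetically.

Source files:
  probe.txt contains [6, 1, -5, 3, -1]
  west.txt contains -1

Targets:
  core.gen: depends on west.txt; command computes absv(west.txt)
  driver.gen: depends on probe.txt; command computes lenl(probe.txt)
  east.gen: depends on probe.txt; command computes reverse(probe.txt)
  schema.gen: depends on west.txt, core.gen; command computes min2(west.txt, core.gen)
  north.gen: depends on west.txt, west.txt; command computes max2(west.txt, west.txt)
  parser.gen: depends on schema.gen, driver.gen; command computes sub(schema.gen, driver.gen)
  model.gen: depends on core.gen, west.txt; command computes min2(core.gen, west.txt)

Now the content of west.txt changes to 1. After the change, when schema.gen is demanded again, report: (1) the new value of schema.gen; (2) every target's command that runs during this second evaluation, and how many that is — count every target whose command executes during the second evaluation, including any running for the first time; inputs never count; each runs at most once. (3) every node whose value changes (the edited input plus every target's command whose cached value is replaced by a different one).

Initial pass — values computed on the first demand:
  core.gen = absv(-1) = 1
  schema.gen = min2(-1, 1) = -1

Second demand — change propagation:
  core.gen: re-runs because west.txt -1->1; new result 1 (unchanged).
  schema.gen: re-runs because west.txt -1->1; new result 1.

schema.gen now evaluates to 1.
Run set: core.gen, schema.gen (2 run).
Changed values: schema.gen, west.txt.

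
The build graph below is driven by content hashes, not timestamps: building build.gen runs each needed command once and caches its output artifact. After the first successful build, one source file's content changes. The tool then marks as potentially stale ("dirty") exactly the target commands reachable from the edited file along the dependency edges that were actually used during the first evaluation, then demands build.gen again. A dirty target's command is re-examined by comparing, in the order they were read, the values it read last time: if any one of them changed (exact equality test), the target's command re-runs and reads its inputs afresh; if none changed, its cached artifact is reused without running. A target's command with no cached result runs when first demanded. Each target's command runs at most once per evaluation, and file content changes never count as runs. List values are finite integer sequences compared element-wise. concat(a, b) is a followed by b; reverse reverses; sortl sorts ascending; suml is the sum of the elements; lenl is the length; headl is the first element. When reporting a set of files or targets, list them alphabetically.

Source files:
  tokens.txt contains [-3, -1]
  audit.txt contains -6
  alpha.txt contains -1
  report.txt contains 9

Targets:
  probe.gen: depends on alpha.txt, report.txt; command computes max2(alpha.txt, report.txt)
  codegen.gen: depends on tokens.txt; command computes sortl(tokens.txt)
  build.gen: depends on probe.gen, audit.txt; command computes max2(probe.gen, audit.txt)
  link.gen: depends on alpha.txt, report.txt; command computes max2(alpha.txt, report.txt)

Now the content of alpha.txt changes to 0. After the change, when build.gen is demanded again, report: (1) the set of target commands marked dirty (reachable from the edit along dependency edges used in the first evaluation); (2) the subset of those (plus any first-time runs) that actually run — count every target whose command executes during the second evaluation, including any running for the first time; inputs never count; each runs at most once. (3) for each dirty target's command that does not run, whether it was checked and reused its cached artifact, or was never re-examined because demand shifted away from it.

Dirty set: build.gen, probe.gen.
Run set: probe.gen (1 run).
Re-examined without running (cache reused): build.gen.
The important point: probe.gen recomputes to an identical value, and the output ends up unchanged.

Initial pass — values computed on the first demand:
  probe.gen = max2(-1, 9) = 9
  build.gen = max2(9, -6) = 9

Second demand — change propagation:
  probe.gen: re-runs because alpha.txt -1->0; new result 9 (unchanged).
  build.gen: re-examined; everything it read last time is the same (probe.gen unchanged, audit.txt unchanged) — cache 9 kept, no run.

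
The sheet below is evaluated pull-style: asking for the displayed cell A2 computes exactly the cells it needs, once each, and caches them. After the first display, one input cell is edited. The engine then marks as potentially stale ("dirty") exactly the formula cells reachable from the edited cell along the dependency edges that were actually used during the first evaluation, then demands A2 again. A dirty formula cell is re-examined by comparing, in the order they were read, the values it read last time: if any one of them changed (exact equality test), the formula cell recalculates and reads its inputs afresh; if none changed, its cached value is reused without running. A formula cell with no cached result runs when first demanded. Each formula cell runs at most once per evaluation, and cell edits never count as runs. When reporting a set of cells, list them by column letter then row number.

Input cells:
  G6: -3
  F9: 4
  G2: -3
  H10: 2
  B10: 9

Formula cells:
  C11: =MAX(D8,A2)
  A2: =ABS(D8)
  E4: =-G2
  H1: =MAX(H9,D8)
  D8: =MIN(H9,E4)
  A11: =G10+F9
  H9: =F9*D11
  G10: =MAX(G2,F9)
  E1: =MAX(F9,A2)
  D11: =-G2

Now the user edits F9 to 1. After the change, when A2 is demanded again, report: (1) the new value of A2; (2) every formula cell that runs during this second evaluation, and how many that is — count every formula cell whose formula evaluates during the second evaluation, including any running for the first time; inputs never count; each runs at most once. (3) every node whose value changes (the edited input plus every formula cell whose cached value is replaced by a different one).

Demanding A2 again yields 3.
2 formula cells run: D8, H9.
The nodes whose values change: F9, H9.
Note the absorption at D8: it re-runs yet its value is the same, leaving the output's value untouched.

First demand of the output computes:
  D11 = -(-3) = 3
  E4 = -(-3) = 3
  H9 = 4 * 3 = 12
  D8 = MIN(12, 3) = 3
  A2 = ABS(3) = 3

After the edit, cleaning proceeds:
  H9: a read changed (F9 4->1) — executes, giving 3.
  D8: a read changed (H9 12->3) — executes, giving 3 — identical to its old value.
  A2: dirty, but its reads are unchanged (D8 unchanged); cached 3 stands.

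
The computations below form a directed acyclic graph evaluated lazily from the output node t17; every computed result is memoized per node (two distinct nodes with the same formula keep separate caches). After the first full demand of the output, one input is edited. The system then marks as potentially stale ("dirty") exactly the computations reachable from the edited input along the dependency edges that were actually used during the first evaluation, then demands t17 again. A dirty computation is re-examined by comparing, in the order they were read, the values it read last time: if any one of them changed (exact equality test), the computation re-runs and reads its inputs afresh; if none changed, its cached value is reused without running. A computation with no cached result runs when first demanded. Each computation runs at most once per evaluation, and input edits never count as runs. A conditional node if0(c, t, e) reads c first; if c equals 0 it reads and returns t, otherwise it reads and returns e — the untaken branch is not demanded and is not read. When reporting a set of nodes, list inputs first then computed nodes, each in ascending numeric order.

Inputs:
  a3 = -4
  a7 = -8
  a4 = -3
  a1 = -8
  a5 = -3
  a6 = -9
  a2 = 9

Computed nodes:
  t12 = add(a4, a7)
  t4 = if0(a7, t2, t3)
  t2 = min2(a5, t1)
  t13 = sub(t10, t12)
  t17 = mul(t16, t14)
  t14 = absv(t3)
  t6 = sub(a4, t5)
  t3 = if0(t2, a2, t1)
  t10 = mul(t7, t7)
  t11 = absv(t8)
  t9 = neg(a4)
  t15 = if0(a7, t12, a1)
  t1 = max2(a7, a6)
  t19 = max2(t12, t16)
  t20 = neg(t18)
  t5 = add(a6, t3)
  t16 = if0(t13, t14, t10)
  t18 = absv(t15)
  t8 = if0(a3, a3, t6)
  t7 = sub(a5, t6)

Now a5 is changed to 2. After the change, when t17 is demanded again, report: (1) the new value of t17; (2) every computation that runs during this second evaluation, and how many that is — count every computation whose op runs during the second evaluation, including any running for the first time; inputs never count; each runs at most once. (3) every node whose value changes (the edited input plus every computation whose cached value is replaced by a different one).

Demanding t17 again yields 1152.
6 computations run: t2, t7, t10, t13, t16, t17.
The nodes whose values change: a5, t7, t10, t13, t16, t17.
Note where the cutoff bites: t3 is checked, finds nothing changed, and keeps its cache.

First demand of the output computes:
  t1 = max2(-8, -9) = -8
  t2 = min2(-3, -8) = -8
  t3 = if0(t2=-8 -> else branch t1) = -8
  t5 = add(-9, -8) = -17
  t6 = sub(-3, -17) = 14
  t7 = sub(-3, 14) = -17
  t10 = mul(-17, -17) = 289
  t12 = add(-3, -8) = -11
  t13 = sub(289, -11) = 300
  t14 = absv(-8) = 8
  t16 = if0(t13=300 -> else branch t10) = 289
  t17 = mul(289, 8) = 2312

After the edit, cleaning proceeds:
  t2: a read changed (a5 -3->2) — executes, giving -8 — identical to its old value.
  t3: dirty, but its reads are unchanged (t2 unchanged, t1 unchanged); cached -8 stands.
  t5: dirty, but its reads are unchanged (a6 unchanged, t3 unchanged); cached -17 stands.
  t6: dirty, but its reads are unchanged (a4 unchanged, t5 unchanged); cached 14 stands.
  t7: a read changed (a5 -3->2) — executes, giving -12.
  t10: a read changed (t7 -17->-12; t7 -17->-12) — executes, giving 144.
  t13: a read changed (t10 289->144) — executes, giving 155.
  t14: dirty, but its reads are unchanged (t3 unchanged); cached 8 stands.
  t16: a read changed (t13 300->155; t10 289->144) — executes, giving 144.
  t17: a read changed (t16 289->144) — executes, giving 1152.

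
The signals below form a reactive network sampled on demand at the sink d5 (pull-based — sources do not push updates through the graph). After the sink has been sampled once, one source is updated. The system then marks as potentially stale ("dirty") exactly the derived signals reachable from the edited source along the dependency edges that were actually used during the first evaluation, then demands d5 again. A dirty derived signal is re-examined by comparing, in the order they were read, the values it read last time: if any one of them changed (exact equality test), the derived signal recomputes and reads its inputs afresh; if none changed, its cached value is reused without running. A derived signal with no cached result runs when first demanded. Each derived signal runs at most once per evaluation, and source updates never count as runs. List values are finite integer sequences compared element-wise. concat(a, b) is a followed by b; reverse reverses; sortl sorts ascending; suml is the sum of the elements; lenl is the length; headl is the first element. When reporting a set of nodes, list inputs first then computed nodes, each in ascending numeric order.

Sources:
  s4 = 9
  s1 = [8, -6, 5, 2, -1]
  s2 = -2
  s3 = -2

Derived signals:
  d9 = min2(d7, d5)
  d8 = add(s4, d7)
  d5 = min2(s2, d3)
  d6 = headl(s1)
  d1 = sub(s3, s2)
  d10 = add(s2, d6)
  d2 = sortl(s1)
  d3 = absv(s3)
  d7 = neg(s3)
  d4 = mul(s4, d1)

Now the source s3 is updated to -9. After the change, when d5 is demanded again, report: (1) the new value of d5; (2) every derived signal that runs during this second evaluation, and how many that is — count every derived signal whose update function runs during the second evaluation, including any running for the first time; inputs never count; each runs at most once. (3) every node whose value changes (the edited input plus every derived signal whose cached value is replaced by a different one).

d5 now evaluates to -2.
Run set: d3, d5 (2 run).
Changed values: s3, d3.

Initial pass — values computed on the first demand:
  d3 = absv(-2) = 2
  d5 = min2(-2, 2) = -2

Second demand — change propagation:
  d3: re-runs because s3 -2->-9; new result 9.
  d5: re-runs because d3 2->9; new result -2 (unchanged).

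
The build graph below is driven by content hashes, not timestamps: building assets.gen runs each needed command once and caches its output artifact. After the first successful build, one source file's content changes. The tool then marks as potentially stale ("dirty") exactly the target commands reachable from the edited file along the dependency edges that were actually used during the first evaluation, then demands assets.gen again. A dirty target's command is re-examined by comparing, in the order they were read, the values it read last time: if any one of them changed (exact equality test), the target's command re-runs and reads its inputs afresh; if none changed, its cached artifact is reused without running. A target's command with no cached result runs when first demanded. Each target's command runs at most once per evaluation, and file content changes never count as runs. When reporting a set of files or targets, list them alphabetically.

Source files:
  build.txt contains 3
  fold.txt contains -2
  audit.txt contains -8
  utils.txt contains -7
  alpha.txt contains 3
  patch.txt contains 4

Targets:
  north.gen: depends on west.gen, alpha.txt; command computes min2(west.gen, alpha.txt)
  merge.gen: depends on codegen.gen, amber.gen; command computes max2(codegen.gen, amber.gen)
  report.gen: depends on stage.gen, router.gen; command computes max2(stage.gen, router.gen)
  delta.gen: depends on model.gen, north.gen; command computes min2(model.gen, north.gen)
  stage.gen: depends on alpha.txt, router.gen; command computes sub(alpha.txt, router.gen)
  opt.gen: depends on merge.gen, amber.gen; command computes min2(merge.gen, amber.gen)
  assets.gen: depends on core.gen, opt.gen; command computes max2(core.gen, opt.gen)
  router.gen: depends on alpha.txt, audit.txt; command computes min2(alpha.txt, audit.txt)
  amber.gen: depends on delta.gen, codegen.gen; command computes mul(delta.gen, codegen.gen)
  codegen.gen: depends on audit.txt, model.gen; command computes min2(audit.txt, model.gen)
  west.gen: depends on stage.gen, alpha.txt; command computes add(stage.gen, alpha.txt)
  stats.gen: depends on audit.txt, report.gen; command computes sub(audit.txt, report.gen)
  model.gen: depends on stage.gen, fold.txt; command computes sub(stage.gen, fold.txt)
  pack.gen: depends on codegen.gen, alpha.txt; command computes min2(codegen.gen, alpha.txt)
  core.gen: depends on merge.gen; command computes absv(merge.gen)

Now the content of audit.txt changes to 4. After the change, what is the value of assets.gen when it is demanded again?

Initial pass — values computed on the first demand:
  router.gen = min2(3, -8) = -8
  stage.gen = sub(3, -8) = 11
  model.gen = sub(11, -2) = 13
  codegen.gen = min2(-8, 13) = -8
  west.gen = add(11, 3) = 14
  north.gen = min2(14, 3) = 3
  delta.gen = min2(13, 3) = 3
  amber.gen = mul(3, -8) = -24
  merge.gen = max2(-8, -24) = -8
  core.gen = absv(-8) = 8
  opt.gen = min2(-8, -24) = -24
  assets.gen = max2(8, -24) = 8

Second demand — change propagation:
  router.gen: re-runs because audit.txt -8->4; new result 3.
  stage.gen: re-runs because router.gen -8->3; new result 0.
  model.gen: re-runs because stage.gen 11->0; new result 2.
  codegen.gen: re-runs because audit.txt -8->4; model.gen 13->2; new result 2.
  west.gen: re-runs because stage.gen 11->0; new result 3.
  north.gen: re-runs because west.gen 14->3; new result 3 (unchanged).
  delta.gen: re-runs because model.gen 13->2; new result 2.
  amber.gen: re-runs because delta.gen 3->2; codegen.gen -8->2; new result 4.
  merge.gen: re-runs because codegen.gen -8->2; amber.gen -24->4; new result 4.
  core.gen: re-runs because merge.gen -8->4; new result 4.
  opt.gen: re-runs because merge.gen -8->4; amber.gen -24->4; new result 4.
  assets.gen: re-runs because core.gen 8->4; opt.gen -24->4; new result 4.

assets.gen now evaluates to 4.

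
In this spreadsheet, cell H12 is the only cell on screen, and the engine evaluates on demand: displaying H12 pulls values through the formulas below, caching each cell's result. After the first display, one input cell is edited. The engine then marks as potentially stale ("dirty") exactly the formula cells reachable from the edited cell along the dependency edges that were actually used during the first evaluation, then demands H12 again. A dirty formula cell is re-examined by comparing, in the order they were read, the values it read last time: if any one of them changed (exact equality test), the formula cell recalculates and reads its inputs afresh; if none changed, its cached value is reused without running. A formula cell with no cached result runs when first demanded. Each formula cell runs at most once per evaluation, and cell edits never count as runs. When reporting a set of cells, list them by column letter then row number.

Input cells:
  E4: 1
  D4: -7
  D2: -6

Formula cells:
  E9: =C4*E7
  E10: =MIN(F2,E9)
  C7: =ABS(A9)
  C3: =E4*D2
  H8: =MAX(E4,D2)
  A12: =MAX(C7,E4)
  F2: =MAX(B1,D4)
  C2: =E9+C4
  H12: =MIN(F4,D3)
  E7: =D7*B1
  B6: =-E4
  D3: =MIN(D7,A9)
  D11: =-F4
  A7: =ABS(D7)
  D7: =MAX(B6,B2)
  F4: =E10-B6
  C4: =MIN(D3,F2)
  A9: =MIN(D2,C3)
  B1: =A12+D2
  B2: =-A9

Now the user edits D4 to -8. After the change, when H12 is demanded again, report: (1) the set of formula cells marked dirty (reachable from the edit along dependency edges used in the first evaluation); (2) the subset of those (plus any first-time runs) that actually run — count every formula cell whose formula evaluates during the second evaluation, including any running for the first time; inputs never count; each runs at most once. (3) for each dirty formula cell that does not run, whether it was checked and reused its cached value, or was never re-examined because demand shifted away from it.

Dirty set: C4, E9, E10, F2, F4, H12.
Run set: F2 (1 run).
Re-examined without running (cache reused): C4, E9, E10, F4, H12.
The important point: F2 recomputes to an identical value, and the output ends up unchanged.

Initial pass — values computed on the first demand:
  B6 = -(1) = -1
  C3 = 1 * -6 = -6
  A9 = MIN(-6, -6) = -6
  B2 = -(-6) = 6
  C7 = ABS(-6) = 6
  A12 = MAX(6, 1) = 6
  B1 = 6 + -6 = 0
  D7 = MAX(-1, 6) = 6
  D3 = MIN(6, -6) = -6
  E7 = 6 * 0 = 0
  F2 = MAX(0, -7) = 0
  C4 = MIN(-6, 0) = -6
  E9 = -6 * 0 = 0
  E10 = MIN(0, 0) = 0
  F4 = 0 - -1 = 1
  H12 = MIN(1, -6) = -6

Second demand — change propagation:
  F2: re-runs because D4 -7->-8; new result 0 (unchanged).
  C4: re-examined; everything it read last time is the same (D3 unchanged, F2 unchanged) — cache -6 kept, no run.
  E9: re-examined; everything it read last time is the same (C4 unchanged, E7 unchanged) — cache 0 kept, no run.
  E10: re-examined; everything it read last time is the same (F2 unchanged, E9 unchanged) — cache 0 kept, no run.
  F4: re-examined; everything it read last time is the same (E10 unchanged, B6 unchanged) — cache 1 kept, no run.
  H12: re-examined; everything it read last time is the same (F4 unchanged, D3 unchanged) — cache -6 kept, no run.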